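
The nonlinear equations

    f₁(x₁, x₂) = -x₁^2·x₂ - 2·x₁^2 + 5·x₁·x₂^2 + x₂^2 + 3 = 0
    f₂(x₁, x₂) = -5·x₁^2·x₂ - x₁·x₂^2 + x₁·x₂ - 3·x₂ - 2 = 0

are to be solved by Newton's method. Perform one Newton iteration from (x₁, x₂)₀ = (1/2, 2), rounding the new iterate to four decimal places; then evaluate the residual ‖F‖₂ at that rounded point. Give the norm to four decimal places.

At (1/2, 2): F = (16.0000, -11.5000).
Jacobian J = [[-2·x₁·x₂ - 4·x₁ + 5·x₂^2, -x₁^2 + 10·x₁·x₂ + 2·x₂], [-10·x₁·x₂ - x₂^2 + x₂, -5·x₁^2 - 2·x₁·x₂ + x₁ - 3]].
At the point, J = [[16.0000, 13.7500], [-12.0000, -5.7500]] (det J = 73.0000).
Solving J·Δ = −F gives Δ = (-0.9058, -0.1096).
Then the next iterate is (x₁, x₂)₁ = (-0.4058, 1.8904).
Re-evaluating at (-0.4058, 1.8904): F = (-1.317893, -8.544648), so ‖F‖₂ = 8.6457.

8.6457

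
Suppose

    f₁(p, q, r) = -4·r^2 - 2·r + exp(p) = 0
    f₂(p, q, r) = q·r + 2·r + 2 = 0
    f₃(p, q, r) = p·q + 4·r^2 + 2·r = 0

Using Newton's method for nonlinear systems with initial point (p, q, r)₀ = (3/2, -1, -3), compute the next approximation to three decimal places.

(0.594, -0.885, -1.656)

At (3/2, -1, -3): F = (-25.51831, -1.000, 28.500).
Jacobian J = [[exp(p), 0, -8·r - 2], [0, r, q + 2], [q, p, 8·r + 2]].
At the point, J = [[4.48169, 0.000, 22.000], [0.000, -3.000, 1.000], [-1.000, 1.500, -22.000]] (det J = 223.06895).
Solving J·Δ = −F gives Δ = (-0.906, 0.115, 1.344).
Then the next iterate is (p, q, r)₁ = (0.594, -0.885, -1.656).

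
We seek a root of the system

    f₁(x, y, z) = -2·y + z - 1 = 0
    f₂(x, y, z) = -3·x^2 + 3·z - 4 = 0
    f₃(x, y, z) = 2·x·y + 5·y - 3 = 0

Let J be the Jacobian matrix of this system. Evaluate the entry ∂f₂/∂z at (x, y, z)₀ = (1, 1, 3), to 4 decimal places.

∂f₂/∂z = 3.
At (1, 1, 3) this is 3.0000.

3.0000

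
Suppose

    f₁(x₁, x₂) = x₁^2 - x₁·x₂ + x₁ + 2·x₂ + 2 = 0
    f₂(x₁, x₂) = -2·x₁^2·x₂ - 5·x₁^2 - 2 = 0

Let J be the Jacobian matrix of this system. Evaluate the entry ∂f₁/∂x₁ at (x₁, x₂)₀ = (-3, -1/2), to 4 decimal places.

∂f₁/∂x₁ = 2·x₁ - x₂ + 1.
At (-3, -1/2) this is -4.5000.

-4.5000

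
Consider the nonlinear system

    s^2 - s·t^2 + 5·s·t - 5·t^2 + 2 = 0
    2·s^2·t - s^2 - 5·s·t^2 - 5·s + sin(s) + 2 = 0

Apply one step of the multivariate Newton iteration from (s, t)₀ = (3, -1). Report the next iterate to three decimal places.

(1.749, -0.613)

At (3, -1): F = (-12.000, -54.85888).
Jacobian J = [[2·s - t^2 + 5·t, -2·s·t + 5·s - 10·t], [4·s·t - 2·s - 5·t^2 + cos(s) - 5, 2·s^2 - 10·s·t]].
At the point, J = [[0.000, 31.000], [-28.98999, 48.000]] (det J = 898.68977).
Solving J·Δ = −F gives Δ = (-1.251, 0.387).
Then the next iterate is (s, t)₁ = (1.749, -0.613).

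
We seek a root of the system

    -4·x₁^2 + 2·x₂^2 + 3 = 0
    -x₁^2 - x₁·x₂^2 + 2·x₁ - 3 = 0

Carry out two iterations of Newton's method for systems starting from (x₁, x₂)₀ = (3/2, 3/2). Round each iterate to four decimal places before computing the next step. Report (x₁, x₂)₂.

(0.3653, -1.1534)

At (3/2, 3/2): F = (-1.5000, -5.6250).
Jacobian J = [[-8·x₁, 4·x₂], [-2·x₁ - x₂^2 + 2, -2·x₁·x₂]].
At the point, J = [[-12.0000, 6.0000], [-3.2500, -4.5000]] (det J = 73.5000).
Solving J·Δ = −F gives Δ = (-0.5510, -0.8520).
Then the next iterate is (x₁, x₂)₁ = (0.9490, 0.6480).
Round to (0.9490, 0.6480) and repeat: F = (0.237404, -2.401090), J = [[-7.5920, 2.5920], [-0.317904, -1.229904]].
Δ = (-0.5837, -1.8014), so (x₁, x₂)₂ = (0.3653, -1.1534).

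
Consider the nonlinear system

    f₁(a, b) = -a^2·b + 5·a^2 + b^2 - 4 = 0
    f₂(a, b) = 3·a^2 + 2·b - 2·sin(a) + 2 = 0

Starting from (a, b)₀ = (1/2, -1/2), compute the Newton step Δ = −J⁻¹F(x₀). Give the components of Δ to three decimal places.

(0.300, -0.582)

At (1/2, -1/2): F = (-2.375, 0.79115).
Jacobian J = [[-2·a·b + 10·a, -a^2 + 2·b], [6·a - 2·cos(a), 2]].
At the point, J = [[5.500, -1.250], [1.24483, 2.000]] (det J = 12.55604).
Solving J·Δ = −F gives Δ = (0.300, -0.582).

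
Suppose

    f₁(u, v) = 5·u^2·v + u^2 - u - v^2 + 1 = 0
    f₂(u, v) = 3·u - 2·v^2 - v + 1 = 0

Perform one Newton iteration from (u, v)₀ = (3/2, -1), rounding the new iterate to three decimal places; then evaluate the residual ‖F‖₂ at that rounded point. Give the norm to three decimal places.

1.834

At (3/2, -1): F = (-10.500, 4.500).
Jacobian J = [[10·u·v + 2·u - 1, 5·u^2 - 2·v], [3, -4·v - 1]].
At the point, J = [[-13.000, 13.250], [3.000, 3.000]] (det J = -78.750).
Solving J·Δ = −F gives Δ = (-1.157, -0.343).
Then the next iterate is (u, v)₁ = (0.343, -1.343).
Re-evaluating at (0.343, -1.343): F = (-1.81901, -0.23530), so ‖F‖₂ = 1.834.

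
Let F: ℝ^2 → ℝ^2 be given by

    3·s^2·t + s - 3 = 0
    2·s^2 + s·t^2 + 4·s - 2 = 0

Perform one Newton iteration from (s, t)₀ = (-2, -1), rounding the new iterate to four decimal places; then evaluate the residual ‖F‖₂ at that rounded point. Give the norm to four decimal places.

At (-2, -1): F = (-17.0000, -4.0000).
Jacobian J = [[6·s·t + 1, 3·s^2], [4·s + t^2 + 4, 2·s·t]].
At the point, J = [[13.0000, 12.0000], [-3.0000, 4.0000]] (det J = 88.0000).
Solving J·Δ = −F gives Δ = (0.2273, 1.1705).
Then the next iterate is (s, t)₁ = (-1.7727, 0.1705).
Re-evaluating at (-1.7727, 0.1705): F = (-3.165329, -2.857402), so ‖F‖₂ = 4.2643.

4.2643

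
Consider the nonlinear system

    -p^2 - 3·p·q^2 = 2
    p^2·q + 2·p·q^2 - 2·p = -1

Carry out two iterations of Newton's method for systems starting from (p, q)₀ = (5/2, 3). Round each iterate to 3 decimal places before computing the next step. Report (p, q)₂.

(-0.546, 1.711)

At (5/2, 3): F = (-75.750, 59.750).
Jacobian J = [[-2·p - 3·q^2, -6·p·q], [2·p·q + 2·q^2 - 2, p^2 + 4·p·q]].
At the point, J = [[-32.000, -45.000], [31.000, 36.250]] (det J = 235.000).
Solving J·Δ = −F gives Δ = (0.243, -1.856).
Then the next iterate is (p, q)₁ = (2.743, 1.144).
Round to (2.743, 1.144) and repeat: F = (-20.29364, 11.30124), J = [[-9.41221, -18.82795], [6.89346, 20.07602]].
Δ = (-3.289, 0.567), so (p, q)₂ = (-0.546, 1.711).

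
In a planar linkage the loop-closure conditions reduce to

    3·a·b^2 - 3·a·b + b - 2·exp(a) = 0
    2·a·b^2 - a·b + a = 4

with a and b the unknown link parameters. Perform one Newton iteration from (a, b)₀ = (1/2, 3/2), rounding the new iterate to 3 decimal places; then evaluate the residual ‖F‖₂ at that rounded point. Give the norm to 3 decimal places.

0.724

At (1/2, 3/2): F = (-0.67244, -2.000).
Jacobian J = [[3·b^2 - 3·b - 2·exp(a), 6·a·b - 3·a + 1], [2·b^2 - b + 1, 4·a·b - a]].
At the point, J = [[-1.04744, 4.000], [4.000, 2.500]] (det J = -18.61861).
Solving J·Δ = −F gives Δ = (0.339, 0.257).
Then the next iterate is (a, b)₁ = (0.839, 1.757).
Re-evaluating at (0.839, 1.757): F = (0.47663, 0.54495), so ‖F‖₂ = 0.724.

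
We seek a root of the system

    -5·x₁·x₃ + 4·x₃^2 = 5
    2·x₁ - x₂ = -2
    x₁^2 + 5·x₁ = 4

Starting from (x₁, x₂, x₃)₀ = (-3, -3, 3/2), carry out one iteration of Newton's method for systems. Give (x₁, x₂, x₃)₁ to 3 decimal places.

(-13.000, -24.000, -2.259)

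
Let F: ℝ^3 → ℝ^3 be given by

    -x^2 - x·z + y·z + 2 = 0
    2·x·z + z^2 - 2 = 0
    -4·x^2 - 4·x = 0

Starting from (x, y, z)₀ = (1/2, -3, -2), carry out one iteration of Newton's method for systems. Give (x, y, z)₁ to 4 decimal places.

At (1/2, -3, -2): F = (8.7500, 0.0000, -3.0000).
Jacobian J = [[-2·x - z, z, -x + y], [2·z, 0, 2·x + 2·z], [-8·x - 4, 0, 0]].
At the point, J = [[1.0000, -2.0000, -3.5000], [-4.0000, 0.0000, -3.0000], [-8.0000, 0.0000, 0.0000]] (det J = -48.0000).
Solving J·Δ = −F gives Δ = (-0.3750, 3.3125, 0.5000).
Then the next iterate is (x, y, z)₁ = (0.1250, 0.3125, -1.5000).

(0.1250, 0.3125, -1.5000)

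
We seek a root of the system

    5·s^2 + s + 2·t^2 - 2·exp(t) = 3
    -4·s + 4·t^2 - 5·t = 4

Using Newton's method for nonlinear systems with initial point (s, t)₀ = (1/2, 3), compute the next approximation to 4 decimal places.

(17.5512, 5.8002)

At (1/2, 3): F = (-23.421074, 15.0000).
Jacobian J = [[10·s + 1, 4·t - 2·exp(t)], [-4, 8·t - 5]].
At the point, J = [[6.0000, -28.171074], [-4.0000, 19.0000]] (det J = 1.315705).
Solving J·Δ = −F gives Δ = (17.0512, 2.8002).
Then the next iterate is (s, t)₁ = (17.5512, 5.8002).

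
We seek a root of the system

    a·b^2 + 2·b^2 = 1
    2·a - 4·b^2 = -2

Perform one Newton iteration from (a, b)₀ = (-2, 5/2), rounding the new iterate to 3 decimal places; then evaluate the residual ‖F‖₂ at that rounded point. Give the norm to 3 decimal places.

7.161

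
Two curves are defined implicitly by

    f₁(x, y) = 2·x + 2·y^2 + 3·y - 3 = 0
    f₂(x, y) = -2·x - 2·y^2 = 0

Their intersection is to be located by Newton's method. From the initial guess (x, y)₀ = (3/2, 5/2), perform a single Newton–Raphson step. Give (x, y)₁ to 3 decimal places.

(1.250, 1.000)

At (3/2, 5/2): F = (20.000, -15.500).
Jacobian J = [[2, 4·y + 3], [-2, -4·y]].
At the point, J = [[2.000, 13.000], [-2.000, -10.000]] (det J = 6.000).
Solving J·Δ = −F gives Δ = (-0.250, -1.500).
Then the next iterate is (x, y)₁ = (1.250, 1.000).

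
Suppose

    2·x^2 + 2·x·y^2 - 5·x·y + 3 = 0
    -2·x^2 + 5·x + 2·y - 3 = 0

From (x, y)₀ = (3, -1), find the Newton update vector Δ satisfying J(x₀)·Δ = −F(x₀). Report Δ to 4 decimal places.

At (3, -1): F = (42.0000, -8.0000).
Jacobian J = [[4·x + 2·y^2 - 5·y, 4·x·y - 5·x], [-4·x + 5, 2]].
At the point, J = [[19.0000, -27.0000], [-7.0000, 2.0000]] (det J = -151.0000).
Solving J·Δ = −F gives Δ = (-0.8742, 0.9404).

(-0.8742, 0.9404)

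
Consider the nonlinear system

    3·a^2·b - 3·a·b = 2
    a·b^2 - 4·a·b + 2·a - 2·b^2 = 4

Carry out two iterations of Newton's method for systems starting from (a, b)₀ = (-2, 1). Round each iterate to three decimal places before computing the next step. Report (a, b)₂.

(-4.637, -1.343)

At (-2, 1): F = (16.000, -4.000).
Jacobian J = [[6·a·b - 3·b, 3·a^2 - 3·a], [b^2 - 4·b + 2, 2·a·b - 4·a - 4·b]].
At the point, J = [[-15.000, 18.000], [-1.000, 0.000]] (det J = 18.000).
Solving J·Δ = −F gives Δ = (-4.000, -4.222).
Then the next iterate is (a, b)₁ = (-6.000, -3.222).
Round to (-6.000, -3.222) and repeat: F = (-407.972, -176.37827), J = [[125.658, 126.000], [25.26928, 75.552]].
Δ = (1.363, 1.879), so (a, b)₂ = (-4.637, -1.343).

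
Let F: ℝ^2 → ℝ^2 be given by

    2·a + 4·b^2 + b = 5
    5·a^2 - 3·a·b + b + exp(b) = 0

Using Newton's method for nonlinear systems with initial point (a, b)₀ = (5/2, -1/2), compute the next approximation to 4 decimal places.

(0.9881, -1.3412)

At (5/2, -1/2): F = (0.5000, 35.106531).
Jacobian J = [[2, 8·b + 1], [10·a - 3·b, -3·a + exp(b) + 1]].
At the point, J = [[2.0000, -3.0000], [26.5000, -5.893469]] (det J = 67.713061).
Solving J·Δ = −F gives Δ = (-1.5119, -0.8412).
Then the next iterate is (a, b)₁ = (0.9881, -1.3412).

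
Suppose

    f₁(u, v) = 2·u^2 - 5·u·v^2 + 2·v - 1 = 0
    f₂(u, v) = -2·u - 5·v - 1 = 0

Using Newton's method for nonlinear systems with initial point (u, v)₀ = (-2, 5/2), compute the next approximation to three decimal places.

(-2.405, 0.762)

At (-2, 5/2): F = (74.500, -9.500).
Jacobian J = [[4·u - 5·v^2, -10·u·v + 2], [-2, -5]].
At the point, J = [[-39.250, 52.000], [-2.000, -5.000]] (det J = 300.250).
Solving J·Δ = −F gives Δ = (-0.405, -1.738).
Then the next iterate is (u, v)₁ = (-2.405, 0.762).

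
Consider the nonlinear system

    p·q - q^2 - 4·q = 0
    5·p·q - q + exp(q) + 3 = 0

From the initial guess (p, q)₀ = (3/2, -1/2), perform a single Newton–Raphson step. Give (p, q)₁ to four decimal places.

(2.5463, -0.1821)

At (3/2, -1/2): F = (1.0000, 0.356531).
Jacobian J = [[q, p - 2·q - 4], [5·q, 5·p + exp(q) - 1]].
At the point, J = [[-0.5000, -1.5000], [-2.5000, 7.106531]] (det J = -7.303265).
Solving J·Δ = −F gives Δ = (1.0463, 0.3179).
Then the next iterate is (p, q)₁ = (2.5463, -0.1821).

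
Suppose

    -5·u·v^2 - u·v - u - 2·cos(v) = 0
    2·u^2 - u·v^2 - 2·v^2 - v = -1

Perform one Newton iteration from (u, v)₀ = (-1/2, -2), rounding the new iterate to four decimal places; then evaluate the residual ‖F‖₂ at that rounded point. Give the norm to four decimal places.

At (-1/2, -2): F = (10.332294, -2.5000).
Jacobian J = [[-5·v^2 - v - 1, -10·u·v - u + 2·sin(v)], [4·u - v^2, -2·u·v - 4·v - 1]].
At the point, J = [[-19.0000, -11.318595], [-6.0000, 5.0000]] (det J = -162.911569).
Solving J·Δ = −F gives Δ = (0.1434, 0.6721).
Then the next iterate is (u, v)₁ = (-0.3566, -1.3279).
Re-evaluating at (-0.3566, -1.3279): F = (2.546038, -0.315610), so ‖F‖₂ = 2.5655.

2.5655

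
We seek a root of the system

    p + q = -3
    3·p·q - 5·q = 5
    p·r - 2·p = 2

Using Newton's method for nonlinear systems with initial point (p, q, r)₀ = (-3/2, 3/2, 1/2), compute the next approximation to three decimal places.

At (-3/2, 3/2, 1/2): F = (3.000, -19.250, 0.250).
Jacobian J = [[1, 1, 0], [3·q, 3·p - 5, 0], [r - 2, 0, p]].
At the point, J = [[1.000, 1.000, 0.000], [4.500, -9.500, 0.000], [-1.500, 0.000, -1.500]] (det J = 21.000).
Solving J·Δ = −F gives Δ = (-0.661, -2.339, 0.827).
Then the next iterate is (p, q, r)₁ = (-2.161, -0.839, 1.327).

(-2.161, -0.839, 1.327)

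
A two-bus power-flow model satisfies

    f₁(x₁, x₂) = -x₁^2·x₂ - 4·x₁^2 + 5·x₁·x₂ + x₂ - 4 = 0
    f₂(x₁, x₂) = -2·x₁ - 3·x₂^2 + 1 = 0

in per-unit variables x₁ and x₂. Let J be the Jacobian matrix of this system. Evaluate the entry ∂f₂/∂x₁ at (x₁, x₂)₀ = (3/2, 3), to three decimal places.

-2.000

∂f₂/∂x₁ = -2.
At (3/2, 3) this is -2.000.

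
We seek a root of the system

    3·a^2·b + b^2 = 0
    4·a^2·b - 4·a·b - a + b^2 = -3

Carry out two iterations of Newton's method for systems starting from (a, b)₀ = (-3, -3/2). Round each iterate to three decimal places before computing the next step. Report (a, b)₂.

At (-3, -3/2): F = (-38.250, -63.750).
Jacobian J = [[6·a·b, 3·a^2 + 2·b], [8·a·b - 4·b - 1, 4·a^2 - 4·a + 2·b]].
At the point, J = [[27.000, 24.000], [41.000, 45.000]] (det J = 231.000).
Solving J·Δ = −F gives Δ = (0.828, 0.662).
Then the next iterate is (a, b)₁ = (-2.172, -0.838).
Round to (-2.172, -0.838) and repeat: F = (-11.15776, -17.21964), J = [[10.92082, 12.47675], [16.91309, 25.88234]].
Δ = (1.032, -0.009), so (a, b)₂ = (-1.140, -0.847).

(-1.140, -0.847)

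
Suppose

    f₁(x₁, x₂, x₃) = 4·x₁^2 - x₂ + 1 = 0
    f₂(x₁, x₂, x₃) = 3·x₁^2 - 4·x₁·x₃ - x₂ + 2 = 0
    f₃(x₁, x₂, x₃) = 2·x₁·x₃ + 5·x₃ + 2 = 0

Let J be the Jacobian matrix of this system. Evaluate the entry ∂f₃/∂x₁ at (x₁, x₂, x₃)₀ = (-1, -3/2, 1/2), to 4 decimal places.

∂f₃/∂x₁ = 2·x₃.
At (-1, -3/2, 1/2) this is 1.0000.

1.0000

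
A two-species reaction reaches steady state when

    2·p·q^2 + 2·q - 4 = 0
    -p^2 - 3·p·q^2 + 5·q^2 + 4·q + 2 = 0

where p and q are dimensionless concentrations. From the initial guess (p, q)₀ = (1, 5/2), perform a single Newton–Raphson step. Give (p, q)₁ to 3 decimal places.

At (1, 5/2): F = (13.500, 23.500).
Jacobian J = [[2·q^2, 4·p·q + 2], [-2·p - 3·q^2, -6·p·q + 10·q + 4]].
At the point, J = [[12.500, 12.000], [-20.750, 14.000]] (det J = 424.000).
Solving J·Δ = −F gives Δ = (0.219, -1.353).
Then the next iterate is (p, q)₁ = (1.219, 1.147).

(1.219, 1.147)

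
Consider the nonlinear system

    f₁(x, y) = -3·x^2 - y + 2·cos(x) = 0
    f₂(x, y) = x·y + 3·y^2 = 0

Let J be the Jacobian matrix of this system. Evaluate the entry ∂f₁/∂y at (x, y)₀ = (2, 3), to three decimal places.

-1.000

∂f₁/∂y = -1.
At (2, 3) this is -1.000.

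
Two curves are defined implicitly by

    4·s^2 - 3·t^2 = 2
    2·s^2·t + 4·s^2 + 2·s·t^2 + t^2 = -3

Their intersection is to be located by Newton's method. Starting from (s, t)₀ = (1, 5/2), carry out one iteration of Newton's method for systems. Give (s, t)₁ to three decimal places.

At (1, 5/2): F = (-16.750, 30.750).
Jacobian J = [[8·s, -6·t], [4·s·t + 8·s + 2·t^2, 2·s^2 + 4·s·t + 2·t]].
At the point, J = [[8.000, -15.000], [30.500, 17.000]] (det J = 593.500).
Solving J·Δ = −F gives Δ = (-0.297, -1.275).
Then the next iterate is (s, t)₁ = (0.703, 1.225).

(0.703, 1.225)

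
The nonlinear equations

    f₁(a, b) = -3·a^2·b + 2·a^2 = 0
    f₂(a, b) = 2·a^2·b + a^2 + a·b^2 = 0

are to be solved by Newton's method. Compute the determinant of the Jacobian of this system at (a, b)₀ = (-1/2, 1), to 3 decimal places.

J = [[-6·a·b + 4·a, -3·a^2], [4·a·b + 2·a + b^2, 2·a^2 + 2·a·b]].
At the point, J = [[1.000, -0.750], [-2.000, -0.500]].
det J = -2.000.

-2.000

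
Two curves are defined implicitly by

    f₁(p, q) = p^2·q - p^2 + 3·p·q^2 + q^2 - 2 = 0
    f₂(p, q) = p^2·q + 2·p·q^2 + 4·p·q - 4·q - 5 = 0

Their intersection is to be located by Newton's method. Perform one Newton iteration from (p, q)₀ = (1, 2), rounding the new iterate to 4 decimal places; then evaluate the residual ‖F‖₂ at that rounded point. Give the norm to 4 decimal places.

2.0068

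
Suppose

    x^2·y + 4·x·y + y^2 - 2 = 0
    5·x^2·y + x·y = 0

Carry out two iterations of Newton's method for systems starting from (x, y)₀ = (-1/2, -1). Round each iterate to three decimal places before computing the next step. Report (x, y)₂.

(-0.225, -1.041)

At (-1/2, -1): F = (0.750, -0.750).
Jacobian J = [[2·x·y + 4·y, x^2 + 4·x + 2·y], [10·x·y + y, 5·x^2 + x]].
At the point, J = [[-3.000, -3.750], [4.000, 0.750]] (det J = 12.750).
Solving J·Δ = −F gives Δ = (0.176, 0.059).
Then the next iterate is (x, y)₁ = (-0.324, -0.941).
Round to (-0.324, -0.941) and repeat: F = (0.00623, -0.18903), J = [[-3.15423, -3.07302], [2.10784, 0.20088]].
Δ = (0.099, -0.100), so (x, y)₂ = (-0.225, -1.041).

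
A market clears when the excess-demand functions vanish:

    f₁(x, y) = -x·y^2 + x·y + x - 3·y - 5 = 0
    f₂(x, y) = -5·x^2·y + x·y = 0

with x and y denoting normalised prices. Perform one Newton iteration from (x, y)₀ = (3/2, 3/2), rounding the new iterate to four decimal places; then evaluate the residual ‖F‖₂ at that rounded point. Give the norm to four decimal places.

3.4666

At (3/2, 3/2): F = (-9.1250, -14.6250).
Jacobian J = [[-y^2 + y + 1, -2·x·y + x - 3], [-10·x·y + y, -5·x^2 + x]].
At the point, J = [[0.2500, -6.0000], [-21.0000, -9.7500]] (det J = -128.4375).
Solving J·Δ = −F gives Δ = (0.0095, -1.5204).
Then the next iterate is (x, y)₁ = (1.5095, -0.0204).
Re-evaluating at (1.5095, -0.0204): F = (-3.460722, 0.201622), so ‖F‖₂ = 3.4666.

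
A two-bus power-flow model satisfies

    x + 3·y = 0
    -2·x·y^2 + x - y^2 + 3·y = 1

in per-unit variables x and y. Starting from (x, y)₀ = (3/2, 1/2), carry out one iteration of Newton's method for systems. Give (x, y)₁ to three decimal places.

(-0.900, 0.300)

At (3/2, 1/2): F = (3.000, 1.000).
Jacobian J = [[1, 3], [-2·y^2 + 1, -4·x·y - 2·y + 3]].
At the point, J = [[1.000, 3.000], [0.500, -1.000]] (det J = -2.500).
Solving J·Δ = −F gives Δ = (-2.400, -0.200).
Then the next iterate is (x, y)₁ = (-0.900, 0.300).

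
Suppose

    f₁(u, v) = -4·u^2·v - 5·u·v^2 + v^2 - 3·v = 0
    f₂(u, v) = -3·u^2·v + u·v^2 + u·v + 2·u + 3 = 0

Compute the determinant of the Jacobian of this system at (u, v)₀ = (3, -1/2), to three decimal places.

-21.500

J = [[-8·u·v - 5·v^2, -4·u^2 - 10·u·v + 2·v - 3], [-6·u·v + v^2 + v + 2, -3·u^2 + 2·u·v + u]].
At the point, J = [[10.750, -25.000], [10.750, -27.000]].
det J = -21.500.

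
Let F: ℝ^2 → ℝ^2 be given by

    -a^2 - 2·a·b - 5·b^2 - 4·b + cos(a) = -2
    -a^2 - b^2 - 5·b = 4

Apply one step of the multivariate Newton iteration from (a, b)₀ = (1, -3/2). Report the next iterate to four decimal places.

(1.0470, -1.4220)

At (1, -3/2): F = (-0.709698, 0.2500).
Jacobian J = [[-2·a - 2·b - sin(a), -2·a - 10·b - 4], [-2·a, -2·b - 5]].
At the point, J = [[0.158529, 9.0000], [-2.0000, -2.0000]] (det J = 17.682942).
Solving J·Δ = −F gives Δ = (0.0470, 0.0780).
Then the next iterate is (a, b)₁ = (1.0470, -1.4220).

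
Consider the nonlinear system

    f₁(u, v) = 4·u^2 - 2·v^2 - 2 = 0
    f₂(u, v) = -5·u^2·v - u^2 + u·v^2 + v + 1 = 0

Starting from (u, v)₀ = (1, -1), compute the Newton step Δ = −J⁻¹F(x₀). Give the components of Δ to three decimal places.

(-0.238, 0.476)

At (1, -1): F = (0.000, 5.000).
Jacobian J = [[8·u, -4·v], [-10·u·v - 2·u + v^2, -5·u^2 + 2·u·v + 1]].
At the point, J = [[8.000, 4.000], [9.000, -6.000]] (det J = -84.000).
Solving J·Δ = −F gives Δ = (-0.238, 0.476).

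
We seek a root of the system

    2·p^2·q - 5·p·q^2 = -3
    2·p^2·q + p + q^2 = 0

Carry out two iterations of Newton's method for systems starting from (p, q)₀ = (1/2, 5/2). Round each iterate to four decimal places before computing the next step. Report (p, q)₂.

At (1/2, 5/2): F = (-11.3750, 8.0000).
Jacobian J = [[4·p·q - 5·q^2, 2·p^2 - 10·p·q], [4·p·q + 1, 2·p^2 + 2·q]].
At the point, J = [[-26.2500, -12.0000], [6.0000, 5.5000]] (det J = -72.3750).
Solving J·Δ = −F gives Δ = (0.4620, -1.9585).
Then the next iterate is (p, q)₁ = (0.9620, 0.5415).
Round to (0.9620, 0.5415) and repeat: F = (2.591857, 2.257478), J = [[0.617581, -3.358342], [3.083692, 2.933888]].
Δ = (-1.2480, 0.5423), so (p, q)₂ = (-0.2860, 1.0838).

(-0.2860, 1.0838)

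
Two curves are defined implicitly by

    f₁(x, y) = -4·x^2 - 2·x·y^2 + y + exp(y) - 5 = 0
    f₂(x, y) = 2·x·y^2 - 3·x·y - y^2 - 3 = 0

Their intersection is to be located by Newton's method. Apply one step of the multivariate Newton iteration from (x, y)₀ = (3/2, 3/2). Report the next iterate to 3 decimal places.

At (3/2, 3/2): F = (-14.76831, -5.250).
Jacobian J = [[-8·x - 2·y^2, -4·x·y + exp(y) + 1], [2·y^2 - 3·y, 4·x·y - 3·x - 2·y]].
At the point, J = [[-16.500, -3.51831], [0.000, 1.500]] (det J = -24.750).
Solving J·Δ = −F gives Δ = (-1.641, 3.500).
Then the next iterate is (x, y)₁ = (-0.141, 5.000).

(-0.141, 5.000)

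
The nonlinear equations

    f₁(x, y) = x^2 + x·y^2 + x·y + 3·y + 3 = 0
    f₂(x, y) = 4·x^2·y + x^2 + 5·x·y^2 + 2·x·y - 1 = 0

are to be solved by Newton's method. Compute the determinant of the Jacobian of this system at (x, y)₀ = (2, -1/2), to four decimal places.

48.7500

J = [[2·x + y^2 + y, 2·x·y + x + 3], [8·x·y + 2·x + 5·y^2 + 2·y, 4·x^2 + 10·x·y + 2·x]].
At the point, J = [[3.7500, 3.0000], [-3.7500, 10.0000]].
det J = 48.7500.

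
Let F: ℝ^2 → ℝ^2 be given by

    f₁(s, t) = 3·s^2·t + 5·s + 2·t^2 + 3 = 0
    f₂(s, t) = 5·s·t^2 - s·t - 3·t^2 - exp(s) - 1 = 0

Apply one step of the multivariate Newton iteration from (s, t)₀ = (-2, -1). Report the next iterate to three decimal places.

(-1.191, -0.593)

At (-2, -1): F = (-17.000, -16.13534).
Jacobian J = [[6·s·t + 5, 3·s^2 + 4·t], [5·t^2 - t - exp(s), 10·s·t - s - 6·t]].
At the point, J = [[17.000, 8.000], [5.86466, 28.000]] (det J = 429.08268).
Solving J·Δ = −F gives Δ = (0.809, 0.407).
Then the next iterate is (s, t)₁ = (-1.191, -0.593).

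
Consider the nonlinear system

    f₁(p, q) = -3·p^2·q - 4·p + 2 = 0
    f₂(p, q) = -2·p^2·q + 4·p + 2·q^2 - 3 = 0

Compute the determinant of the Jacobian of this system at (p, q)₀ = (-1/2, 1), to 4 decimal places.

1.0000

J = [[-6·p·q - 4, -3·p^2], [-4·p·q + 4, -2·p^2 + 4·q]].
At the point, J = [[-1.0000, -0.7500], [6.0000, 3.5000]].
det J = 1.0000.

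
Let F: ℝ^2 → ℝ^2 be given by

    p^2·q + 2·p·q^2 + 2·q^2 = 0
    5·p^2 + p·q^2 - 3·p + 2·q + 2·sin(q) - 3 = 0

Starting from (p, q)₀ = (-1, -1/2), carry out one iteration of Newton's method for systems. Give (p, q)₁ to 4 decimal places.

(-0.7400, -0.3899)

At (-1, -1/2): F = (-0.5000, 2.791149).
Jacobian J = [[2·p·q + 2·q^2, p^2 + 4·p·q + 4·q], [10·p + q^2 - 3, 2·p·q + 2·cos(q) + 2]].
At the point, J = [[1.5000, 1.0000], [-12.7500, 4.755165]] (det J = 19.882748).
Solving J·Δ = −F gives Δ = (0.2600, 0.1101).
Then the next iterate is (p, q)₁ = (-0.7400, -0.3899).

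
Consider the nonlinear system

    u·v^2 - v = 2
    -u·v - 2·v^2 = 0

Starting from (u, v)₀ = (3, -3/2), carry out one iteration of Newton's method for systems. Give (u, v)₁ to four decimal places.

At (3, -3/2): F = (6.2500, 0.0000).
Jacobian J = [[v^2, 2·u·v - 1], [-v, -u - 4·v]].
At the point, J = [[2.2500, -10.0000], [1.5000, 3.0000]] (det J = 21.7500).
Solving J·Δ = −F gives Δ = (-0.8621, 0.4310).
Then the next iterate is (u, v)₁ = (2.1379, -1.0690).

(2.1379, -1.0690)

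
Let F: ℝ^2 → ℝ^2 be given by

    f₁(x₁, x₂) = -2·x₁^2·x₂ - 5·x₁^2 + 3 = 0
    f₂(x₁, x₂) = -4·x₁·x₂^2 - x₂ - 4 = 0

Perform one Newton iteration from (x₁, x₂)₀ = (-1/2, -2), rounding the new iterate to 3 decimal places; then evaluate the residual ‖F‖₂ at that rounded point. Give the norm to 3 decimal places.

18.830

At (-1/2, -2): F = (2.750, 6.000).
Jacobian J = [[-4·x₁·x₂ - 10·x₁, -2·x₁^2], [-4·x₂^2, -8·x₁·x₂ - 1]].
At the point, J = [[1.000, -0.500], [-16.000, -9.000]] (det J = -17.000).
Solving J·Δ = −F gives Δ = (-1.279, 2.941).
Then the next iterate is (x₁, x₂)₁ = (-1.779, 0.941).
Re-evaluating at (-1.779, 0.941): F = (-18.78044, 1.36008), so ‖F‖₂ = 18.830.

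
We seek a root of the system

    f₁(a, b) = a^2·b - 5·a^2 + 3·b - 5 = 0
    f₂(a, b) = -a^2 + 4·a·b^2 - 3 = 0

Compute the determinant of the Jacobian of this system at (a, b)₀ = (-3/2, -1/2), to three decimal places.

78.000

J = [[2·a·b - 10·a, a^2 + 3], [-2·a + 4·b^2, 8·a·b]].
At the point, J = [[16.500, 5.250], [4.000, 6.000]].
det J = 78.000.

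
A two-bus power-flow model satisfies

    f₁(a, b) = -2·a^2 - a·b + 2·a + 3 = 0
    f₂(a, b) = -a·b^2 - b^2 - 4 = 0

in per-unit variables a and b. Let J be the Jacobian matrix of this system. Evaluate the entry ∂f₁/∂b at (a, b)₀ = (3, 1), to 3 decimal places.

-3.000

∂f₁/∂b = -a.
At (3, 1) this is -3.000.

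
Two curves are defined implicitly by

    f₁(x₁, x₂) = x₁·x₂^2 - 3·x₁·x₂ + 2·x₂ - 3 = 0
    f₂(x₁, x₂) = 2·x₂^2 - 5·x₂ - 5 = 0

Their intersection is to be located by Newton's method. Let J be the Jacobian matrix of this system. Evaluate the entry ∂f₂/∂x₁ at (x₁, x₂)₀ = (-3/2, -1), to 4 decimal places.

0.0000

∂f₂/∂x₁ = 0.
At (-3/2, -1) this is 0.0000.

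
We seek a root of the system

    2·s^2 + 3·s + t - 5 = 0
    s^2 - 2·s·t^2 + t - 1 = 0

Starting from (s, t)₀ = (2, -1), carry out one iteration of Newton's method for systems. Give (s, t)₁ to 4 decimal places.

(1.2371, -0.6082)

At (2, -1): F = (8.0000, -2.0000).
Jacobian J = [[4·s + 3, 1], [2·s - 2·t^2, -4·s·t + 1]].
At the point, J = [[11.0000, 1.0000], [2.0000, 9.0000]] (det J = 97.0000).
Solving J·Δ = −F gives Δ = (-0.7629, 0.3918).
Then the next iterate is (s, t)₁ = (1.2371, -0.6082).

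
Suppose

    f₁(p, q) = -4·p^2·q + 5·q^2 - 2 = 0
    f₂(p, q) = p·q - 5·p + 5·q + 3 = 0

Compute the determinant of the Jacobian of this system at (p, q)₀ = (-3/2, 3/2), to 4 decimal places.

J = [[-8·p·q, -4·p^2 + 10·q], [q - 5, p + 5]].
At the point, J = [[18.0000, 6.0000], [-3.5000, 3.5000]].
det J = 84.0000.

84.0000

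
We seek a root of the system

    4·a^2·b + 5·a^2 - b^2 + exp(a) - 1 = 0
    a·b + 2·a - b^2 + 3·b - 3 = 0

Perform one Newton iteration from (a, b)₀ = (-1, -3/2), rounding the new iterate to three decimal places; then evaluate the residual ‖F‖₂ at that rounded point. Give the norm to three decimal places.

512.329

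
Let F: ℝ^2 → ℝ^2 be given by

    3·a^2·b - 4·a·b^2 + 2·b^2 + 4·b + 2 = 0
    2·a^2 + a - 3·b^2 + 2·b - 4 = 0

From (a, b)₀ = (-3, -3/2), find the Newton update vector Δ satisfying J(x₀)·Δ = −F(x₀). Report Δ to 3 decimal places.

(1.679, 1.565)

At (-3, -3/2): F = (-13.000, 1.250).
Jacobian J = [[6·a·b - 4·b^2, 3·a^2 - 8·a·b + 4·b + 4], [4·a + 1, -6·b + 2]].
At the point, J = [[18.000, -11.000], [-11.000, 11.000]] (det J = 77.000).
Solving J·Δ = −F gives Δ = (1.679, 1.565).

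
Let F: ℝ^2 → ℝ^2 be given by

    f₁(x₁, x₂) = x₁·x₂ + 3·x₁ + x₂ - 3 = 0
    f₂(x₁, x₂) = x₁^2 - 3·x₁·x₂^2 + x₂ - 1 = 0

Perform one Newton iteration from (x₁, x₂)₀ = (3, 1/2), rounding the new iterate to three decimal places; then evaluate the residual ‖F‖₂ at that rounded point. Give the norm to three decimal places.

0.878

At (3, 1/2): F = (8.000, 6.250).
Jacobian J = [[x₂ + 3, x₁ + 1], [2·x₁ - 3·x₂^2, -6·x₁·x₂ + 1]].
At the point, J = [[3.500, 4.000], [5.250, -8.000]] (det J = -49.000).
Solving J·Δ = −F gives Δ = (-1.816, -0.411).
Then the next iterate is (x₁, x₂)₁ = (1.184, 0.089).
Re-evaluating at (1.184, 0.089): F = (0.74638, 0.46272), so ‖F‖₂ = 0.878.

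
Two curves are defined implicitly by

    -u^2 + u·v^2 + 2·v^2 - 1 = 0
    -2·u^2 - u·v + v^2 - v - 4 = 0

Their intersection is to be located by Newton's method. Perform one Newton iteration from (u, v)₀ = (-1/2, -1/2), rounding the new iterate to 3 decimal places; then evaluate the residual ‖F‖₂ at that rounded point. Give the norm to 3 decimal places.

At (-1/2, -1/2): F = (-0.875, -4.000).
Jacobian J = [[-2·u + v^2, 2·u·v + 4·v], [-4·u - v, -u + 2·v - 1]].
At the point, J = [[1.250, -1.500], [2.500, -1.500]] (det J = 1.875).
Solving J·Δ = −F gives Δ = (2.500, 1.500).
Then the next iterate is (u, v)₁ = (2.000, 1.000).
Re-evaluating at (2.000, 1.000): F = (-1.000, -14.000), so ‖F‖₂ = 14.036.

14.036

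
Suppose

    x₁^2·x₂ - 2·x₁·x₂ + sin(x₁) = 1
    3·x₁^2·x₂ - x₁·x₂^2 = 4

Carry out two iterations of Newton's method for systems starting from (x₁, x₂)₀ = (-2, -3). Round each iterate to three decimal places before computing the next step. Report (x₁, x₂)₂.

(-0.320, -1.129)

At (-2, -3): F = (-25.90930, -22.000).
Jacobian J = [[2·x₁·x₂ - 2·x₂ + cos(x₁), x₁^2 - 2·x₁], [6·x₁·x₂ - x₂^2, 3·x₁^2 - 2·x₁·x₂]].
At the point, J = [[17.58385, 8.000], [27.000, 0.000]] (det J = -216.000).
Solving J·Δ = −F gives Δ = (0.815, 1.448).
Then the next iterate is (x₁, x₂)₁ = (-1.185, -1.552).
Round to (-1.185, -1.552) and repeat: F = (-7.78410, -7.68376), J = [[7.15854, 3.77423], [8.62602, 0.53443]].
Δ = (0.865, 0.423), so (x₁, x₂)₂ = (-0.320, -1.129).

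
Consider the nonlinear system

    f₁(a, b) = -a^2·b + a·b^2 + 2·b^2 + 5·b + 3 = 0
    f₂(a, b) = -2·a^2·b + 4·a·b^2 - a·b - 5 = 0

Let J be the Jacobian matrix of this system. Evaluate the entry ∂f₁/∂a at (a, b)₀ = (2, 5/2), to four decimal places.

-3.7500

∂f₁/∂a = -2·a·b + b^2.
At (2, 5/2) this is -3.7500.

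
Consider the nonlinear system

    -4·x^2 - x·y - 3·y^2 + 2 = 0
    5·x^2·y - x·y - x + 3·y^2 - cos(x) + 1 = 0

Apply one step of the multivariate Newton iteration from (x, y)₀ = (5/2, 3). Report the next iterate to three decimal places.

At (5/2, 3): F = (-57.500, 112.55114).
Jacobian J = [[-8·x - y, -x - 6·y], [10·x·y - y + sin(x) - 1, 5·x^2 - x + 6·y]].
At the point, J = [[-23.000, -20.500], [71.59847, 46.750]] (det J = 392.51868).
Solving J·Δ = −F gives Δ = (0.970, -3.893).
Then the next iterate is (x, y)₁ = (3.470, -0.893).

(3.470, -0.893)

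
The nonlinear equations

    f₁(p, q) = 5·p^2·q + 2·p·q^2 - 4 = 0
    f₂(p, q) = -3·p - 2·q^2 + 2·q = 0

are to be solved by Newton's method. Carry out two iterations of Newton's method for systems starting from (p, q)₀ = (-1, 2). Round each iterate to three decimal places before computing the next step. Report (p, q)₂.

At (-1, 2): F = (-2.000, -1.000).
Jacobian J = [[10·p·q + 2·q^2, 5·p^2 + 4·p·q], [-3, -4·q + 2]].
At the point, J = [[-12.000, -3.000], [-3.000, -6.000]] (det J = 63.000).
Solving J·Δ = −F gives Δ = (-0.143, -0.095).
Then the next iterate is (p, q)₁ = (-1.143, 1.905).
Round to (-1.143, 1.905) and repeat: F = (0.14798, -0.01905), J = [[-14.51610, -2.17741], [-3.000, -5.620]].
Δ = (0.012, -0.010), so (p, q)₂ = (-1.131, 1.895).

(-1.131, 1.895)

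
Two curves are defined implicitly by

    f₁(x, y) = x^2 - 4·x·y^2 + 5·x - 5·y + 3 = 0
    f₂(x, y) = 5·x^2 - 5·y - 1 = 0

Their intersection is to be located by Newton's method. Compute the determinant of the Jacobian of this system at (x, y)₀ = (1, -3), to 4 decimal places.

-45.0000

J = [[2·x - 4·y^2 + 5, -8·x·y - 5], [10·x, -5]].
At the point, J = [[-29.0000, 19.0000], [10.0000, -5.0000]].
det J = -45.0000.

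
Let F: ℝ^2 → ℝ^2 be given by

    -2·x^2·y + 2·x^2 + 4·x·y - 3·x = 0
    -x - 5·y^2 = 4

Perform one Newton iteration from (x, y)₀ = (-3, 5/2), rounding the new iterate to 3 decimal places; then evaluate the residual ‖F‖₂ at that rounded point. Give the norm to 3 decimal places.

11.315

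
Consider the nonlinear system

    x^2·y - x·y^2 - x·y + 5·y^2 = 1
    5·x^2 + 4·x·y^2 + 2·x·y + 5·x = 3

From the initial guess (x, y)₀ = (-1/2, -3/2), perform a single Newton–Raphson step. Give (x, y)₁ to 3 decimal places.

(0.141, -0.819)

At (-1/2, -3/2): F = (10.250, -7.250).
Jacobian J = [[2·x·y - y^2 - y, x^2 - 2·x·y - x + 10·y], [10·x + 4·y^2 + 2·y + 5, 8·x·y + 2·x]].
At the point, J = [[0.750, -15.750], [6.000, 5.000]] (det J = 98.250).
Solving J·Δ = −F gives Δ = (0.641, 0.681).
Then the next iterate is (x, y)₁ = (0.141, -0.819).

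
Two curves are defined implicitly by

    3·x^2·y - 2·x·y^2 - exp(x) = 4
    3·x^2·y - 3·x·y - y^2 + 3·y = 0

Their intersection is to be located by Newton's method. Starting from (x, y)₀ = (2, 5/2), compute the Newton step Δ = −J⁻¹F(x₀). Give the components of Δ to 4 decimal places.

(-0.4738, -1.3974)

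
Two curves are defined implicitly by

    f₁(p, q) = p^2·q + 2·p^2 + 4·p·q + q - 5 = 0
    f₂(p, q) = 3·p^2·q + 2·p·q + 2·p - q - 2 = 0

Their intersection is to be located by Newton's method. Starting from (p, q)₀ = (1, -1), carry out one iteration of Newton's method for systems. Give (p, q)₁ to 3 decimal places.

(1.429, 0.643)

At (1, -1): F = (-9.000, -4.000).
Jacobian J = [[2·p·q + 4·p + 4·q, p^2 + 4·p + 1], [6·p·q + 2·q + 2, 3·p^2 + 2·p - 1]].
At the point, J = [[-2.000, 6.000], [-6.000, 4.000]] (det J = 28.000).
Solving J·Δ = −F gives Δ = (0.429, 1.643).
Then the next iterate is (p, q)₁ = (1.429, 0.643).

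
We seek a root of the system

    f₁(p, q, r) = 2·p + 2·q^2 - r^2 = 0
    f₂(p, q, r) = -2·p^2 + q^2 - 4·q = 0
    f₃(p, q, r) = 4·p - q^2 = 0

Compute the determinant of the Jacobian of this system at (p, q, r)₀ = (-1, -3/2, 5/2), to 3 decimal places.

J = [[2, 4·q, -2·r], [-4·p, 2·q - 4, 0], [4, -2·q, 0]].
At the point, J = [[2.000, -6.000, -5.000], [4.000, -7.000, 0.000], [4.000, 3.000, 0.000]].
det J = -200.000.

-200.000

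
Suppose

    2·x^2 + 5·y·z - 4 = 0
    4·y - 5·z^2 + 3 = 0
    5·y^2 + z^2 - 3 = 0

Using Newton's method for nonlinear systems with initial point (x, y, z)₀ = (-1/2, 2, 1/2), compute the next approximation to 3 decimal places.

(5.154, 1.077, 1.712)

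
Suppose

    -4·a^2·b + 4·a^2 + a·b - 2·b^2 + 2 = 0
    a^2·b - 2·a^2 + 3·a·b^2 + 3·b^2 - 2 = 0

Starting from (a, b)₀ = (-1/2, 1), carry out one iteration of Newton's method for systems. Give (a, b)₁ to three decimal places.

At (-1/2, 1): F = (-0.500, -0.750).
Jacobian J = [[-8·a·b + 8·a + b, -4·a^2 + a - 4·b], [2·a·b - 4·a + 3·b^2, a^2 + 6·a·b + 6·b]].
At the point, J = [[1.000, -5.500], [4.000, 3.250]] (det J = 25.250).
Solving J·Δ = −F gives Δ = (0.228, -0.050).
Then the next iterate is (a, b)₁ = (-0.272, 0.950).

(-0.272, 0.950)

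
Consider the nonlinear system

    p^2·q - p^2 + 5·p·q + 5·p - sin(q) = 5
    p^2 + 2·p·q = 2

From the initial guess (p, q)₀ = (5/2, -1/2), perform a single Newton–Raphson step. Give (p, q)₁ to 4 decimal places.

(1.7797, -0.2737)

At (5/2, -1/2): F = (-7.645574, 1.7500).
Jacobian J = [[2·p·q - 2·p + 5·q + 5, p^2 + 5·p - cos(q)], [2·p + 2·q, 2·p]].
At the point, J = [[-5.0000, 17.872417], [4.0000, 5.0000]] (det J = -96.489670).
Solving J·Δ = −F gives Δ = (-0.7203, 0.2263).
Then the next iterate is (p, q)₁ = (1.7797, -0.2737).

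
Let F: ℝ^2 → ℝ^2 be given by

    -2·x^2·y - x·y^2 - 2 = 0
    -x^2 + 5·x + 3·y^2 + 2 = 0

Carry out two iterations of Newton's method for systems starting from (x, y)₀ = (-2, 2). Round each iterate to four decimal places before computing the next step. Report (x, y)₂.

At (-2, 2): F = (-10.0000, 0.0000).
Jacobian J = [[-4·x·y - y^2, -2·x^2 - 2·x·y], [-2·x + 5, 6·y]].
At the point, J = [[12.0000, 0.0000], [9.0000, 12.0000]] (det J = 144.0000).
Solving J·Δ = −F gives Δ = (0.8333, -0.6250).
Then the next iterate is (x, y)₁ = (-1.1667, 1.3750).
Round to (-1.1667, 1.3750) and repeat: F = (-3.537477, 0.477186), J = [[4.526225, 0.486047], [7.3334, 8.2500]].
Δ = (0.8709, -0.8320), so (x, y)₂ = (-0.2958, 0.5430).

(-0.2958, 0.5430)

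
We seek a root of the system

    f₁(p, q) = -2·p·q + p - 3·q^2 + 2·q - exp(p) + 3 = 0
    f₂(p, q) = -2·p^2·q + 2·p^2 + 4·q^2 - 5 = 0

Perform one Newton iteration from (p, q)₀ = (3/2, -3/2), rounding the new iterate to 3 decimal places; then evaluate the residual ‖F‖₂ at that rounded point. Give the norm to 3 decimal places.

3.359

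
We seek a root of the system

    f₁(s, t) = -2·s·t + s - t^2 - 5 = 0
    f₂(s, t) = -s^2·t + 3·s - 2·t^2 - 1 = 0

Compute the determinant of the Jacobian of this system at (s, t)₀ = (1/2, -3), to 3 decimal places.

J = [[-2·t + 1, -2·s - 2·t], [-2·s·t + 3, -s^2 - 4·t]].
At the point, J = [[7.000, 5.000], [6.000, 11.750]].
det J = 52.250.

52.250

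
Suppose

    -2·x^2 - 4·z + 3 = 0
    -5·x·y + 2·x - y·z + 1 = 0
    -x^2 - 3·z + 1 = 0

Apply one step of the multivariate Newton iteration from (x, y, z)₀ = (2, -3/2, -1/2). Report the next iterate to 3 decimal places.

At (2, -3/2, -1/2): F = (-3.000, 19.250, -1.500).
Jacobian J = [[-4·x, 0, -4], [-5·y + 2, -5·x - z, -y], [-2·x, 0, -3]].
At the point, J = [[-8.000, 0.000, -4.000], [9.500, -9.500, 1.500], [-4.000, 0.000, -3.000]] (det J = -76.000).
Solving J·Δ = −F gives Δ = (-0.375, 1.651, 0.000).
Then the next iterate is (x, y, z)₁ = (1.625, 0.151, -0.500).

(1.625, 0.151, -0.500)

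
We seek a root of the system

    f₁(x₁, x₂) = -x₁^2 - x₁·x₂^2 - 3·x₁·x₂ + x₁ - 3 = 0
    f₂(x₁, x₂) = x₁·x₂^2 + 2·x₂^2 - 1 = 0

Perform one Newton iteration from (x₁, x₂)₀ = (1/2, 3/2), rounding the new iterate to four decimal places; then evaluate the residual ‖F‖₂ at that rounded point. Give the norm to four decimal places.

At (1/2, 3/2): F = (-6.1250, 4.6250).
Jacobian J = [[-2·x₁ - x₂^2 - 3·x₂ + 1, -2·x₁·x₂ - 3·x₁], [x₂^2, 2·x₁·x₂ + 4·x₂]].
At the point, J = [[-6.7500, -3.0000], [2.2500, 7.5000]] (det J = -43.8750).
Solving J·Δ = −F gives Δ = (-0.7308, -0.3974).
Then the next iterate is (x₁, x₂)₁ = (-0.2308, 1.1026).
Re-evaluating at (-0.2308, 1.1026): F = (-2.240039, 1.150864), so ‖F‖₂ = 2.5184.

2.5184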